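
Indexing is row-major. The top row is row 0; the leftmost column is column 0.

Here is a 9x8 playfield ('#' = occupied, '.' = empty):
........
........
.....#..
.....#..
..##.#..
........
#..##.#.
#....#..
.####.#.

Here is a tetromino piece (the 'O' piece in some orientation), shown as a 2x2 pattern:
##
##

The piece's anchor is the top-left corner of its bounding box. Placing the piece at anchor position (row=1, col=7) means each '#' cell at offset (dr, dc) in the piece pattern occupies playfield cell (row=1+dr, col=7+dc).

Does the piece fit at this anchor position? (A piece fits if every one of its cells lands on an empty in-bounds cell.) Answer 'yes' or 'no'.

Check each piece cell at anchor (1, 7):
  offset (0,0) -> (1,7): empty -> OK
  offset (0,1) -> (1,8): out of bounds -> FAIL
  offset (1,0) -> (2,7): empty -> OK
  offset (1,1) -> (2,8): out of bounds -> FAIL
All cells valid: no

Answer: no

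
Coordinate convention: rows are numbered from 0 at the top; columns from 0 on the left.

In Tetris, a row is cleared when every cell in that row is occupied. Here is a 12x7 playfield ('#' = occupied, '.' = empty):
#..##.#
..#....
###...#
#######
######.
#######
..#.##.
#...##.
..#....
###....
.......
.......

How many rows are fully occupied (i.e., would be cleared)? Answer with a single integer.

Answer: 2

Derivation:
Check each row:
  row 0: 3 empty cells -> not full
  row 1: 6 empty cells -> not full
  row 2: 3 empty cells -> not full
  row 3: 0 empty cells -> FULL (clear)
  row 4: 1 empty cell -> not full
  row 5: 0 empty cells -> FULL (clear)
  row 6: 4 empty cells -> not full
  row 7: 4 empty cells -> not full
  row 8: 6 empty cells -> not full
  row 9: 4 empty cells -> not full
  row 10: 7 empty cells -> not full
  row 11: 7 empty cells -> not full
Total rows cleared: 2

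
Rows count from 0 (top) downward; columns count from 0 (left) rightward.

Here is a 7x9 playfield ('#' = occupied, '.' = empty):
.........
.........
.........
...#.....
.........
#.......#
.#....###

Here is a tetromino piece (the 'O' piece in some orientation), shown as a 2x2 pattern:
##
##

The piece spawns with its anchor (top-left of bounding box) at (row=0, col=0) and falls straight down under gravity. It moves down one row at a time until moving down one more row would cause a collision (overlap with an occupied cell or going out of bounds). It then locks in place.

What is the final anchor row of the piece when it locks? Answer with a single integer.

Spawn at (row=0, col=0). Try each row:
  row 0: fits
  row 1: fits
  row 2: fits
  row 3: fits
  row 4: blocked -> lock at row 3

Answer: 3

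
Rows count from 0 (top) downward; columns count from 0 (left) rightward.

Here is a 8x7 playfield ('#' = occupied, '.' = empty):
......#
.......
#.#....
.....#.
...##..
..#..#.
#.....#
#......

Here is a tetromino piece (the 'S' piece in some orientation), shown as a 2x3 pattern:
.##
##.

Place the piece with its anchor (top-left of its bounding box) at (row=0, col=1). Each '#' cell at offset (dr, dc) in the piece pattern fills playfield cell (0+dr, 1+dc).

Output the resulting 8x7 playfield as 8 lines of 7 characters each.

Fill (0+0,1+1) = (0,2)
Fill (0+0,1+2) = (0,3)
Fill (0+1,1+0) = (1,1)
Fill (0+1,1+1) = (1,2)

Answer: ..##..#
.##....
#.#....
.....#.
...##..
..#..#.
#.....#
#......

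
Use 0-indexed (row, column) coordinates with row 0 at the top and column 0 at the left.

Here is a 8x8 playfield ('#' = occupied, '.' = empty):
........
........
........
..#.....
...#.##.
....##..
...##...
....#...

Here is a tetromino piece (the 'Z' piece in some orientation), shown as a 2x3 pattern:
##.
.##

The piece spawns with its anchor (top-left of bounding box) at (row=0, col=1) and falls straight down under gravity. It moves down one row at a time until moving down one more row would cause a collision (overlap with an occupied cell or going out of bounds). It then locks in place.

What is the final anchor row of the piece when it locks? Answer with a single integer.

Spawn at (row=0, col=1). Try each row:
  row 0: fits
  row 1: fits
  row 2: blocked -> lock at row 1

Answer: 1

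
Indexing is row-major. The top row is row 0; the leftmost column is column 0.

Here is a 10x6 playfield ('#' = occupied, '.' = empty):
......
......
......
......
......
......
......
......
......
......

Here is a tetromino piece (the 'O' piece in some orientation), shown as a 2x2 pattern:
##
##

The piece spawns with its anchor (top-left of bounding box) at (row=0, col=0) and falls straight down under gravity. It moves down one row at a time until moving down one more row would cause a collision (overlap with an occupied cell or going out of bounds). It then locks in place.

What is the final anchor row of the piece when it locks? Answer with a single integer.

Spawn at (row=0, col=0). Try each row:
  row 0: fits
  row 1: fits
  row 2: fits
  row 3: fits
  row 4: fits
  row 5: fits
  row 6: fits
  row 7: fits
  row 8: fits
  row 9: blocked -> lock at row 8

Answer: 8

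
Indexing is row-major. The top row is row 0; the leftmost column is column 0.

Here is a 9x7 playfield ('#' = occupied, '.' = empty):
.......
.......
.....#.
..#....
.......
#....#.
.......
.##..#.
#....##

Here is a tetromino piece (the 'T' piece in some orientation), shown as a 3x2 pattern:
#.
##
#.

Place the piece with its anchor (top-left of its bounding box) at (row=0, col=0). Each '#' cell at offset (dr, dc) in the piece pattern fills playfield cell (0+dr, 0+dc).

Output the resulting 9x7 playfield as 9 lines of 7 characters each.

Fill (0+0,0+0) = (0,0)
Fill (0+1,0+0) = (1,0)
Fill (0+1,0+1) = (1,1)
Fill (0+2,0+0) = (2,0)

Answer: #......
##.....
#....#.
..#....
.......
#....#.
.......
.##..#.
#....##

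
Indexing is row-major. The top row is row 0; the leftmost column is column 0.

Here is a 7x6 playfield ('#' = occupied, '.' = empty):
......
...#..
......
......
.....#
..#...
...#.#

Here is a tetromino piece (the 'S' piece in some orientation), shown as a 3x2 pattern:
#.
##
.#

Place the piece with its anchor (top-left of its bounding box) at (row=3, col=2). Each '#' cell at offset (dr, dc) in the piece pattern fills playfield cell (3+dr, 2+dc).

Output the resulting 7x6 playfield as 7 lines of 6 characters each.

Answer: ......
...#..
......
..#...
..##.#
..##..
...#.#

Derivation:
Fill (3+0,2+0) = (3,2)
Fill (3+1,2+0) = (4,2)
Fill (3+1,2+1) = (4,3)
Fill (3+2,2+1) = (5,3)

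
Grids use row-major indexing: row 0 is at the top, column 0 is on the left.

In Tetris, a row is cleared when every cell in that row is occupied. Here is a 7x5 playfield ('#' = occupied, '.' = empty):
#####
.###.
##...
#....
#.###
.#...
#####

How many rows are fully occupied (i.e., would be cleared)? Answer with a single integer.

Answer: 2

Derivation:
Check each row:
  row 0: 0 empty cells -> FULL (clear)
  row 1: 2 empty cells -> not full
  row 2: 3 empty cells -> not full
  row 3: 4 empty cells -> not full
  row 4: 1 empty cell -> not full
  row 5: 4 empty cells -> not full
  row 6: 0 empty cells -> FULL (clear)
Total rows cleared: 2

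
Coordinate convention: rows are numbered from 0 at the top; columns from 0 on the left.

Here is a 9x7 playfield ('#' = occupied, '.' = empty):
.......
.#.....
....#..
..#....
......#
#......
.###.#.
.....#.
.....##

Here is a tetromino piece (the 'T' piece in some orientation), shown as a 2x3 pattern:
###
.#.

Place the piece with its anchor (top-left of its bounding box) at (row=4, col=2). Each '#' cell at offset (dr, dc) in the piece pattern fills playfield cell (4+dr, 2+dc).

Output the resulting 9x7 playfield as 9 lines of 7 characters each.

Answer: .......
.#.....
....#..
..#....
..###.#
#..#...
.###.#.
.....#.
.....##

Derivation:
Fill (4+0,2+0) = (4,2)
Fill (4+0,2+1) = (4,3)
Fill (4+0,2+2) = (4,4)
Fill (4+1,2+1) = (5,3)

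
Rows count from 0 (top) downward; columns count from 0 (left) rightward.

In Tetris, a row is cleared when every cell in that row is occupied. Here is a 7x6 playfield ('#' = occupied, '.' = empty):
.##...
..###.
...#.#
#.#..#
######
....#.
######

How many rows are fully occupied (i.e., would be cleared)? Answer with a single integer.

Check each row:
  row 0: 4 empty cells -> not full
  row 1: 3 empty cells -> not full
  row 2: 4 empty cells -> not full
  row 3: 3 empty cells -> not full
  row 4: 0 empty cells -> FULL (clear)
  row 5: 5 empty cells -> not full
  row 6: 0 empty cells -> FULL (clear)
Total rows cleared: 2

Answer: 2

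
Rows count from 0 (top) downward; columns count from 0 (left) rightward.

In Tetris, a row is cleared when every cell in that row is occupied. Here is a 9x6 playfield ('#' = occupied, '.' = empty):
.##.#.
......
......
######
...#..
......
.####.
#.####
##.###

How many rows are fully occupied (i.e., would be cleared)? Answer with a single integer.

Answer: 1

Derivation:
Check each row:
  row 0: 3 empty cells -> not full
  row 1: 6 empty cells -> not full
  row 2: 6 empty cells -> not full
  row 3: 0 empty cells -> FULL (clear)
  row 4: 5 empty cells -> not full
  row 5: 6 empty cells -> not full
  row 6: 2 empty cells -> not full
  row 7: 1 empty cell -> not full
  row 8: 1 empty cell -> not full
Total rows cleared: 1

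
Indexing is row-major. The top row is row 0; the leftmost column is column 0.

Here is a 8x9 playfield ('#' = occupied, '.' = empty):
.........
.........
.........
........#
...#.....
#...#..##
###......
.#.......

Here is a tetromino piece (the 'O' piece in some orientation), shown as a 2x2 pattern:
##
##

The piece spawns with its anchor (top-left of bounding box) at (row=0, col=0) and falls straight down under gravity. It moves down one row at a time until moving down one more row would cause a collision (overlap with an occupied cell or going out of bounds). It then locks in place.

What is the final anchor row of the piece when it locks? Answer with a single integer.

Answer: 3

Derivation:
Spawn at (row=0, col=0). Try each row:
  row 0: fits
  row 1: fits
  row 2: fits
  row 3: fits
  row 4: blocked -> lock at row 3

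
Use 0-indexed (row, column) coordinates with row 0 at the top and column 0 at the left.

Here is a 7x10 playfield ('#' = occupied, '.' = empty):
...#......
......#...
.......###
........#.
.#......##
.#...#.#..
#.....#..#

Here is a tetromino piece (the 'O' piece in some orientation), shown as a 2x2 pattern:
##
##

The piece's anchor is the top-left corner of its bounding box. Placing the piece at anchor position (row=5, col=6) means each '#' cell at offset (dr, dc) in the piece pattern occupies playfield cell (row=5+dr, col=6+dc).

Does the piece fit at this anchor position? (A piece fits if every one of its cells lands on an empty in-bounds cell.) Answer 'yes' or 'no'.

Check each piece cell at anchor (5, 6):
  offset (0,0) -> (5,6): empty -> OK
  offset (0,1) -> (5,7): occupied ('#') -> FAIL
  offset (1,0) -> (6,6): occupied ('#') -> FAIL
  offset (1,1) -> (6,7): empty -> OK
All cells valid: no

Answer: no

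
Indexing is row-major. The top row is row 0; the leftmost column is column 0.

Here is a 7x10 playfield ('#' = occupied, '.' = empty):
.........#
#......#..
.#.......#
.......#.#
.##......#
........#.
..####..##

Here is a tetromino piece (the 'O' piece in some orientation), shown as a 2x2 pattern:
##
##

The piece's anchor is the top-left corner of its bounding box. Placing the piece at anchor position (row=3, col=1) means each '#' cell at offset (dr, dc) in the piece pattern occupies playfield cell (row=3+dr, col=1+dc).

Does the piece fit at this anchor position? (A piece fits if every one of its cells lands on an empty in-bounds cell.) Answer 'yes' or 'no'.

Check each piece cell at anchor (3, 1):
  offset (0,0) -> (3,1): empty -> OK
  offset (0,1) -> (3,2): empty -> OK
  offset (1,0) -> (4,1): occupied ('#') -> FAIL
  offset (1,1) -> (4,2): occupied ('#') -> FAIL
All cells valid: no

Answer: no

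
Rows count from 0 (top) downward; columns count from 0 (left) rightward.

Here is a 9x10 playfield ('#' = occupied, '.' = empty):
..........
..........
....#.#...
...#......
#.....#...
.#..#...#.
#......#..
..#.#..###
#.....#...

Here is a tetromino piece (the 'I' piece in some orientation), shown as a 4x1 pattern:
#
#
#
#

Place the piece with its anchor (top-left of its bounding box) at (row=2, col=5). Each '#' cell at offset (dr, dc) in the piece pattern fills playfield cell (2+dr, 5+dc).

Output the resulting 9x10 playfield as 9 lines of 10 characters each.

Fill (2+0,5+0) = (2,5)
Fill (2+1,5+0) = (3,5)
Fill (2+2,5+0) = (4,5)
Fill (2+3,5+0) = (5,5)

Answer: ..........
..........
....###...
...#.#....
#....##...
.#..##..#.
#......#..
..#.#..###
#.....#...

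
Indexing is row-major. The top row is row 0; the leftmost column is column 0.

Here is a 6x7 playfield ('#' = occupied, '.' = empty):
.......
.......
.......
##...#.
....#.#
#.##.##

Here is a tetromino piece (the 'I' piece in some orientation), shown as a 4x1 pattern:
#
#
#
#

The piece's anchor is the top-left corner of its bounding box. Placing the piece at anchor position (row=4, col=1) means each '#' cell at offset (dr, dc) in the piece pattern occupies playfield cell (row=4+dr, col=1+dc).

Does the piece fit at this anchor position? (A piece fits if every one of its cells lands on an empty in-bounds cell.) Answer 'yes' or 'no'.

Check each piece cell at anchor (4, 1):
  offset (0,0) -> (4,1): empty -> OK
  offset (1,0) -> (5,1): empty -> OK
  offset (2,0) -> (6,1): out of bounds -> FAIL
  offset (3,0) -> (7,1): out of bounds -> FAIL
All cells valid: no

Answer: no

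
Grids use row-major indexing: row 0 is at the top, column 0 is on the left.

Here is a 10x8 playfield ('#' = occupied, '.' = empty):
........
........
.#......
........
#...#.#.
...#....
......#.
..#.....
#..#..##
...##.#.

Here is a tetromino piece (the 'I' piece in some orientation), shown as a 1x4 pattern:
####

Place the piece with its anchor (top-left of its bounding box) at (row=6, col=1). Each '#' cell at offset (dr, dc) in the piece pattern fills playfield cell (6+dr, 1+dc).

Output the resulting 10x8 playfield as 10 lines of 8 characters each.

Answer: ........
........
.#......
........
#...#.#.
...#....
.####.#.
..#.....
#..#..##
...##.#.

Derivation:
Fill (6+0,1+0) = (6,1)
Fill (6+0,1+1) = (6,2)
Fill (6+0,1+2) = (6,3)
Fill (6+0,1+3) = (6,4)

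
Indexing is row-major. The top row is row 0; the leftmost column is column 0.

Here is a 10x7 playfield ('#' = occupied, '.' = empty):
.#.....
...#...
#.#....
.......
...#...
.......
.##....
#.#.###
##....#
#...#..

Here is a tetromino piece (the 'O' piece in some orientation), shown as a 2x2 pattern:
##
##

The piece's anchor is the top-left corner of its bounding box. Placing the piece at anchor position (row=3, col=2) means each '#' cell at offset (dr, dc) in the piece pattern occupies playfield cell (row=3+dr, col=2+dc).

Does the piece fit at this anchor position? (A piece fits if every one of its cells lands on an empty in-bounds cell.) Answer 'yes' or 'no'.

Answer: no

Derivation:
Check each piece cell at anchor (3, 2):
  offset (0,0) -> (3,2): empty -> OK
  offset (0,1) -> (3,3): empty -> OK
  offset (1,0) -> (4,2): empty -> OK
  offset (1,1) -> (4,3): occupied ('#') -> FAIL
All cells valid: no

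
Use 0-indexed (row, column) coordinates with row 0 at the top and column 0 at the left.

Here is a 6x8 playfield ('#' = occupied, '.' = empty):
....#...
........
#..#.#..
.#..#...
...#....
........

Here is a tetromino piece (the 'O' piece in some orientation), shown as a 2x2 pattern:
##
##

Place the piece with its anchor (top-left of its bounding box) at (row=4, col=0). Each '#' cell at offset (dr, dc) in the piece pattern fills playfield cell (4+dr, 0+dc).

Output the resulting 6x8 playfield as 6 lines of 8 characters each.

Answer: ....#...
........
#..#.#..
.#..#...
##.#....
##......

Derivation:
Fill (4+0,0+0) = (4,0)
Fill (4+0,0+1) = (4,1)
Fill (4+1,0+0) = (5,0)
Fill (4+1,0+1) = (5,1)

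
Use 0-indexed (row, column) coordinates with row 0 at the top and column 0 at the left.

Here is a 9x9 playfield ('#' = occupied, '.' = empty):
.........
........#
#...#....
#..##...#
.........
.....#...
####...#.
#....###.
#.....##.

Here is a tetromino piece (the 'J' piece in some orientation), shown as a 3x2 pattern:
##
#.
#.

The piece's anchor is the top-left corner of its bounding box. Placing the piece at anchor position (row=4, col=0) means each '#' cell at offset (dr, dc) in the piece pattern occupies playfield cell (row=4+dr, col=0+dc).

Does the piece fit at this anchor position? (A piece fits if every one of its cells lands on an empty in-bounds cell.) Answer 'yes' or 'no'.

Check each piece cell at anchor (4, 0):
  offset (0,0) -> (4,0): empty -> OK
  offset (0,1) -> (4,1): empty -> OK
  offset (1,0) -> (5,0): empty -> OK
  offset (2,0) -> (6,0): occupied ('#') -> FAIL
All cells valid: no

Answer: no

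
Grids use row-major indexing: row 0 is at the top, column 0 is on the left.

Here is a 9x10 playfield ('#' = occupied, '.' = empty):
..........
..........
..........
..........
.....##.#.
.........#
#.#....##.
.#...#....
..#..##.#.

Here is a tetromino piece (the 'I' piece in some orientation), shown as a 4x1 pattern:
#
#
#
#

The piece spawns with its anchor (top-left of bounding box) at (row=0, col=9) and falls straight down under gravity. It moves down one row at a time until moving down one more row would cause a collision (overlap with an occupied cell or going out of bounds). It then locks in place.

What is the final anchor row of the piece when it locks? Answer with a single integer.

Answer: 1

Derivation:
Spawn at (row=0, col=9). Try each row:
  row 0: fits
  row 1: fits
  row 2: blocked -> lock at row 1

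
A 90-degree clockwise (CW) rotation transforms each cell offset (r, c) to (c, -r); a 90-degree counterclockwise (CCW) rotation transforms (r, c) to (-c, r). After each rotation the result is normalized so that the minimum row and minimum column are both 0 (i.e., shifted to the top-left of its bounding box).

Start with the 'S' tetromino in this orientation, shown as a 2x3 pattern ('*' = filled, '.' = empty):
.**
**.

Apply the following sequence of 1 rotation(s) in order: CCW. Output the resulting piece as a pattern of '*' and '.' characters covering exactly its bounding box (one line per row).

Start:
.**
**.
After rotation 1 (CCW):
*.
**
.*

Answer: *.
**
.*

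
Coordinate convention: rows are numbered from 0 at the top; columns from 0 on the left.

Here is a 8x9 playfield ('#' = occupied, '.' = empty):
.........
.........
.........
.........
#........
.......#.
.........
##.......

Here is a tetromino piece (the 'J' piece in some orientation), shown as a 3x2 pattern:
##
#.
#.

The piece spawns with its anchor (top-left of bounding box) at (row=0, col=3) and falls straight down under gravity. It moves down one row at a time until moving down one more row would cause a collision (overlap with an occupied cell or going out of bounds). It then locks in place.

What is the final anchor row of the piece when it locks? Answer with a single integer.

Answer: 5

Derivation:
Spawn at (row=0, col=3). Try each row:
  row 0: fits
  row 1: fits
  row 2: fits
  row 3: fits
  row 4: fits
  row 5: fits
  row 6: blocked -> lock at row 5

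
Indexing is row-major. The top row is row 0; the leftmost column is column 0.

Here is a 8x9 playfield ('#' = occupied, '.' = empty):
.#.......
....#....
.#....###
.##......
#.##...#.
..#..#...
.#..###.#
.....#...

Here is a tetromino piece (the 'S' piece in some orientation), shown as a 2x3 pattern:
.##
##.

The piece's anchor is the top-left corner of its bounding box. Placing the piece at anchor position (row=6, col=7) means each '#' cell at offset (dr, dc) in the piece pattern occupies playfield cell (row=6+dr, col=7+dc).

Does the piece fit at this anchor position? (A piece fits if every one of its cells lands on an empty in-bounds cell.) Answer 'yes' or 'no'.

Check each piece cell at anchor (6, 7):
  offset (0,1) -> (6,8): occupied ('#') -> FAIL
  offset (0,2) -> (6,9): out of bounds -> FAIL
  offset (1,0) -> (7,7): empty -> OK
  offset (1,1) -> (7,8): empty -> OK
All cells valid: no

Answer: no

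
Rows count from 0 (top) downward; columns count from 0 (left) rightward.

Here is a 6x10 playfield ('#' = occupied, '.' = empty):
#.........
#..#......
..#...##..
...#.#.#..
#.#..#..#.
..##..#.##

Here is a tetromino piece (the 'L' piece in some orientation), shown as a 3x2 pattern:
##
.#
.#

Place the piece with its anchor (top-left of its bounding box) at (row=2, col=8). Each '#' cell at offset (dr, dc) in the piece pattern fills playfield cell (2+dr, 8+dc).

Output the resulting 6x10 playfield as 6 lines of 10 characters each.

Fill (2+0,8+0) = (2,8)
Fill (2+0,8+1) = (2,9)
Fill (2+1,8+1) = (3,9)
Fill (2+2,8+1) = (4,9)

Answer: #.........
#..#......
..#...####
...#.#.#.#
#.#..#..##
..##..#.##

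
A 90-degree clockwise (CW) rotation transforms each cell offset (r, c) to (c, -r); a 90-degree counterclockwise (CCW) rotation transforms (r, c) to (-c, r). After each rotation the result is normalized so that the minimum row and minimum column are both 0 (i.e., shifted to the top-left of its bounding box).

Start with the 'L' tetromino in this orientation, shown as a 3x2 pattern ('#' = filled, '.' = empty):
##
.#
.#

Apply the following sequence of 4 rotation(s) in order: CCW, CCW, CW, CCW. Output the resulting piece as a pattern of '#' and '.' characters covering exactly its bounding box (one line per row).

Start:
##
.#
.#
After rotation 1 (CCW):
###
#..
After rotation 2 (CCW):
#.
#.
##
After rotation 3 (CW):
###
#..
After rotation 4 (CCW):
#.
#.
##

Answer: #.
#.
##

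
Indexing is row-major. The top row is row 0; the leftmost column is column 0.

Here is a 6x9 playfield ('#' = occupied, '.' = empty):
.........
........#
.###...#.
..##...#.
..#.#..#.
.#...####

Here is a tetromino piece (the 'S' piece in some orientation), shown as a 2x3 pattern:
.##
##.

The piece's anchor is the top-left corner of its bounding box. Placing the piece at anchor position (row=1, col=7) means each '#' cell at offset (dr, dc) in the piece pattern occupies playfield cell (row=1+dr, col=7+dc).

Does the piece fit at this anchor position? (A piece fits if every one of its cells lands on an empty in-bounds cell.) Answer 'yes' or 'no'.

Answer: no

Derivation:
Check each piece cell at anchor (1, 7):
  offset (0,1) -> (1,8): occupied ('#') -> FAIL
  offset (0,2) -> (1,9): out of bounds -> FAIL
  offset (1,0) -> (2,7): occupied ('#') -> FAIL
  offset (1,1) -> (2,8): empty -> OK
All cells valid: no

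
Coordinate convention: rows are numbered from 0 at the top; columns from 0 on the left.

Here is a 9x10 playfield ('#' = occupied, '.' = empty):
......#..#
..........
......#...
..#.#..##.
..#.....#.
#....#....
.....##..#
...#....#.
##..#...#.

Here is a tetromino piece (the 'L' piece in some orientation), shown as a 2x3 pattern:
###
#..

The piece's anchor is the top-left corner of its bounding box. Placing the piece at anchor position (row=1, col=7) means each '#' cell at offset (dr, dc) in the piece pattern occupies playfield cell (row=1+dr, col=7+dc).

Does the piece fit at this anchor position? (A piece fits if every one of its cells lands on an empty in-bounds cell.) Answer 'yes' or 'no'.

Check each piece cell at anchor (1, 7):
  offset (0,0) -> (1,7): empty -> OK
  offset (0,1) -> (1,8): empty -> OK
  offset (0,2) -> (1,9): empty -> OK
  offset (1,0) -> (2,7): empty -> OK
All cells valid: yes

Answer: yes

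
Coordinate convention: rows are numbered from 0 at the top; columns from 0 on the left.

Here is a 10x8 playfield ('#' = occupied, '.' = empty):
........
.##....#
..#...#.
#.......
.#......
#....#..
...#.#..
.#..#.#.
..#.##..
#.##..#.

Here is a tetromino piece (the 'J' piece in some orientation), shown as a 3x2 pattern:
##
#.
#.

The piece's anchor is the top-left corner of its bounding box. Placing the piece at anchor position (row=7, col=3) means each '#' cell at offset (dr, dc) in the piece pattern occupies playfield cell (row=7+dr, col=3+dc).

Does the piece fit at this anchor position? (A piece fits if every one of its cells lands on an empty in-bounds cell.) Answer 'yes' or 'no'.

Answer: no

Derivation:
Check each piece cell at anchor (7, 3):
  offset (0,0) -> (7,3): empty -> OK
  offset (0,1) -> (7,4): occupied ('#') -> FAIL
  offset (1,0) -> (8,3): empty -> OK
  offset (2,0) -> (9,3): occupied ('#') -> FAIL
All cells valid: no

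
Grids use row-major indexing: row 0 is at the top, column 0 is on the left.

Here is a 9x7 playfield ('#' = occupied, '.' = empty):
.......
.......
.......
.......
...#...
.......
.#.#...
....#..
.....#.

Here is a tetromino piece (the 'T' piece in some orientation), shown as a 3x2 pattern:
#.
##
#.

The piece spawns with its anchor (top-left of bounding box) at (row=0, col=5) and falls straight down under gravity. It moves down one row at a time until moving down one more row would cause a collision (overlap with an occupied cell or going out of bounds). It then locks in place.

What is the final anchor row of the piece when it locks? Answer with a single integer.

Spawn at (row=0, col=5). Try each row:
  row 0: fits
  row 1: fits
  row 2: fits
  row 3: fits
  row 4: fits
  row 5: fits
  row 6: blocked -> lock at row 5

Answer: 5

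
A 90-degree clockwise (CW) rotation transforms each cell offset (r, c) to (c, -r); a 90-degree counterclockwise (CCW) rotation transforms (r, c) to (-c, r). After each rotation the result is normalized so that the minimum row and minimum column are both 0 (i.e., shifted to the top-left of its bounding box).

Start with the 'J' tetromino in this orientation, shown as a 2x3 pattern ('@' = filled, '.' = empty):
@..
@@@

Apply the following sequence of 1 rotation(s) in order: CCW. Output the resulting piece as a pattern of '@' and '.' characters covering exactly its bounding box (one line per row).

Answer: .@
.@
@@

Derivation:
Start:
@..
@@@
After rotation 1 (CCW):
.@
.@
@@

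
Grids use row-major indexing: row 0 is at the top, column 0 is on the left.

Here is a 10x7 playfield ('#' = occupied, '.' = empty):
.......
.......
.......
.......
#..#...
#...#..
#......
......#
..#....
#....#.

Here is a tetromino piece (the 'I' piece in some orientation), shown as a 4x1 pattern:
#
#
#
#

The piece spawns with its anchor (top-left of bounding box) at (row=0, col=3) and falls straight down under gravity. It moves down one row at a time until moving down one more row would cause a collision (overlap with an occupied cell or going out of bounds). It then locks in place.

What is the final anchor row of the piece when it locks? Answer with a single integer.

Answer: 0

Derivation:
Spawn at (row=0, col=3). Try each row:
  row 0: fits
  row 1: blocked -> lock at row 0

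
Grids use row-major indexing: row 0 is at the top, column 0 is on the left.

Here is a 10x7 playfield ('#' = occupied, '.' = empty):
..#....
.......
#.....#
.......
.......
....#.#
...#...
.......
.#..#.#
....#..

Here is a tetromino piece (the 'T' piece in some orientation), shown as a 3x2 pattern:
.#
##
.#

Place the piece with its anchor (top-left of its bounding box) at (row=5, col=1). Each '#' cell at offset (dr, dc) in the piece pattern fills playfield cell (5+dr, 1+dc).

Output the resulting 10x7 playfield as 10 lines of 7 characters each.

Fill (5+0,1+1) = (5,2)
Fill (5+1,1+0) = (6,1)
Fill (5+1,1+1) = (6,2)
Fill (5+2,1+1) = (7,2)

Answer: ..#....
.......
#.....#
.......
.......
..#.#.#
.###...
..#....
.#..#.#
....#..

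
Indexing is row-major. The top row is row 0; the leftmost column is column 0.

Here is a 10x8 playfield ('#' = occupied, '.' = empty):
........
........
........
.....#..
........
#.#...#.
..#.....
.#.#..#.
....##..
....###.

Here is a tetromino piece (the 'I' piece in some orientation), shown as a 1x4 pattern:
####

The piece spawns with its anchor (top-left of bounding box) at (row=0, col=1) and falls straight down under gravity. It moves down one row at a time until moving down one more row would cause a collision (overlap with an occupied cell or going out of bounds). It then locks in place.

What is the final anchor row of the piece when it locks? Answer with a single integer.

Spawn at (row=0, col=1). Try each row:
  row 0: fits
  row 1: fits
  row 2: fits
  row 3: fits
  row 4: fits
  row 5: blocked -> lock at row 4

Answer: 4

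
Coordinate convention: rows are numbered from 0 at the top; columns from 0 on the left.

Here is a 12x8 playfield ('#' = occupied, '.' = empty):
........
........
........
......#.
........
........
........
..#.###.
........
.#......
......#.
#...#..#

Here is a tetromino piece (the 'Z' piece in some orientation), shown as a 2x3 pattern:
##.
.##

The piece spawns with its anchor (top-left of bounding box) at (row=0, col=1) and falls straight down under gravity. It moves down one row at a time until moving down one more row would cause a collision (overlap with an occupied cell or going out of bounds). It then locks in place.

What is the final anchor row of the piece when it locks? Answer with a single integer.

Spawn at (row=0, col=1). Try each row:
  row 0: fits
  row 1: fits
  row 2: fits
  row 3: fits
  row 4: fits
  row 5: fits
  row 6: blocked -> lock at row 5

Answer: 5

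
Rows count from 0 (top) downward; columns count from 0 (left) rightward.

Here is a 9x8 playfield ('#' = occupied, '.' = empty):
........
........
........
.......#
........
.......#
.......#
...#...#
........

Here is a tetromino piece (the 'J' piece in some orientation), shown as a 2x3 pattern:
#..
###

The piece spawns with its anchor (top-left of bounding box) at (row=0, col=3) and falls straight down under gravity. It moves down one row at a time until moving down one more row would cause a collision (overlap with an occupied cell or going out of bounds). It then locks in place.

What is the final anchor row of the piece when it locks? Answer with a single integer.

Spawn at (row=0, col=3). Try each row:
  row 0: fits
  row 1: fits
  row 2: fits
  row 3: fits
  row 4: fits
  row 5: fits
  row 6: blocked -> lock at row 5

Answer: 5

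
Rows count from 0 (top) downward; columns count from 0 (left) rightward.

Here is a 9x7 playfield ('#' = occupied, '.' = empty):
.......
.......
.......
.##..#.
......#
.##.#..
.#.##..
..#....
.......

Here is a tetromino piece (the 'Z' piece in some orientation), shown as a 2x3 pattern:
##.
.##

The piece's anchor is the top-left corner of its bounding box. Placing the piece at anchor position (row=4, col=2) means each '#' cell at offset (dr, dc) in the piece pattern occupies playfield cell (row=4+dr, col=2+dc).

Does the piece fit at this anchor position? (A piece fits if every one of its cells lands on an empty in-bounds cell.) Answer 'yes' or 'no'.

Answer: no

Derivation:
Check each piece cell at anchor (4, 2):
  offset (0,0) -> (4,2): empty -> OK
  offset (0,1) -> (4,3): empty -> OK
  offset (1,1) -> (5,3): empty -> OK
  offset (1,2) -> (5,4): occupied ('#') -> FAIL
All cells valid: no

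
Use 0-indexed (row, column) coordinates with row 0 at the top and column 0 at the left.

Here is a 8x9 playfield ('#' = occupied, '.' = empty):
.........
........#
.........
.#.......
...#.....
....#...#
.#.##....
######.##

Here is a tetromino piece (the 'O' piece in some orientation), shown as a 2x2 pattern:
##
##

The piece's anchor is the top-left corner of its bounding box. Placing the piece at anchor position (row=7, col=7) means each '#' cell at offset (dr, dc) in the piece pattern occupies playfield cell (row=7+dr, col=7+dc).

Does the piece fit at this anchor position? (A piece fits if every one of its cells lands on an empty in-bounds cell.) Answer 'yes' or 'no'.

Check each piece cell at anchor (7, 7):
  offset (0,0) -> (7,7): occupied ('#') -> FAIL
  offset (0,1) -> (7,8): occupied ('#') -> FAIL
  offset (1,0) -> (8,7): out of bounds -> FAIL
  offset (1,1) -> (8,8): out of bounds -> FAIL
All cells valid: no

Answer: no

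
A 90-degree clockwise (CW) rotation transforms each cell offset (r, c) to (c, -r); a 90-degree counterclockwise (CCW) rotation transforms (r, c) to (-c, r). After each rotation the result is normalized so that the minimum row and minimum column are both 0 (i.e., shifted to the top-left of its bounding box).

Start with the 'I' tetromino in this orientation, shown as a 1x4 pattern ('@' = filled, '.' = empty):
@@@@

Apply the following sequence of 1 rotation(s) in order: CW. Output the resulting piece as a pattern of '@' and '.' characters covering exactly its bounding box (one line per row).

Answer: @
@
@
@

Derivation:
Start:
@@@@
After rotation 1 (CW):
@
@
@
@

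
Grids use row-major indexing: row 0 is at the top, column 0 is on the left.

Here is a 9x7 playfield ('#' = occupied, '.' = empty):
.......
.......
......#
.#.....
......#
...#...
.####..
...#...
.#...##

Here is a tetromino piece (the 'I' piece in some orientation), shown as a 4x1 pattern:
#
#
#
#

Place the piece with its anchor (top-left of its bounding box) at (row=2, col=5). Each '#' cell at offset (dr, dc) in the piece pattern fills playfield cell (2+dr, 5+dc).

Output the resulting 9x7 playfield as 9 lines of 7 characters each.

Fill (2+0,5+0) = (2,5)
Fill (2+1,5+0) = (3,5)
Fill (2+2,5+0) = (4,5)
Fill (2+3,5+0) = (5,5)

Answer: .......
.......
.....##
.#...#.
.....##
...#.#.
.####..
...#...
.#...##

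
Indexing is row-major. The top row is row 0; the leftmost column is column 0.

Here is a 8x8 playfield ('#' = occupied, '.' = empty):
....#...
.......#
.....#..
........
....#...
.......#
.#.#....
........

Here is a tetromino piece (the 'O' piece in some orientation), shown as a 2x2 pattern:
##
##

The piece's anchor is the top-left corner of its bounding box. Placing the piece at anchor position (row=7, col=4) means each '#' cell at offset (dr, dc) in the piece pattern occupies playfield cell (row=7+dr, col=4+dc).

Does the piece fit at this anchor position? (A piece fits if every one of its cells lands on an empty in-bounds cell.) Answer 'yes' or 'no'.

Answer: no

Derivation:
Check each piece cell at anchor (7, 4):
  offset (0,0) -> (7,4): empty -> OK
  offset (0,1) -> (7,5): empty -> OK
  offset (1,0) -> (8,4): out of bounds -> FAIL
  offset (1,1) -> (8,5): out of bounds -> FAIL
All cells valid: no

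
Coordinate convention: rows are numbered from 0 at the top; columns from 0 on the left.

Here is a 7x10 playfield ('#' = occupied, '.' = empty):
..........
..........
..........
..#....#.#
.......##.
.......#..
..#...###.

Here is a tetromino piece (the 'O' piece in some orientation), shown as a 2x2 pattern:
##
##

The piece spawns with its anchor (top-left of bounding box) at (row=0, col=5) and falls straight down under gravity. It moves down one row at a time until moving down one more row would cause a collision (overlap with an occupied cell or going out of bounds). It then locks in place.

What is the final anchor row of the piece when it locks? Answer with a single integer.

Answer: 4

Derivation:
Spawn at (row=0, col=5). Try each row:
  row 0: fits
  row 1: fits
  row 2: fits
  row 3: fits
  row 4: fits
  row 5: blocked -> lock at row 4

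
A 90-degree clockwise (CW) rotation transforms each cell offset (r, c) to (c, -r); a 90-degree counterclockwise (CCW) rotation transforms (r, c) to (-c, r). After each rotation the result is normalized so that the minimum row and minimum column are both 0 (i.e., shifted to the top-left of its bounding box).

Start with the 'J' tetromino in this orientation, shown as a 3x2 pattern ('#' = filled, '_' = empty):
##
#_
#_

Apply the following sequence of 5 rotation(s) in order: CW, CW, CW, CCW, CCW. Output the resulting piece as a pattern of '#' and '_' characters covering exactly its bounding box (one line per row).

Answer: ###
__#

Derivation:
Start:
##
#_
#_
After rotation 1 (CW):
###
__#
After rotation 2 (CW):
_#
_#
##
After rotation 3 (CW):
#__
###
After rotation 4 (CCW):
_#
_#
##
After rotation 5 (CCW):
###
__#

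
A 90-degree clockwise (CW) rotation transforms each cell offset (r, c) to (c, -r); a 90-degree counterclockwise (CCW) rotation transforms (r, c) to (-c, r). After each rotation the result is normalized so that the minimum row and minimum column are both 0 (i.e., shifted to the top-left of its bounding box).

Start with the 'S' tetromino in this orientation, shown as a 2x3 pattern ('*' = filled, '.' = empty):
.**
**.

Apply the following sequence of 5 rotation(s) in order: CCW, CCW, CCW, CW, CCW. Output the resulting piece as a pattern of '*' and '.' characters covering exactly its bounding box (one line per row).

Start:
.**
**.
After rotation 1 (CCW):
*.
**
.*
After rotation 2 (CCW):
.**
**.
After rotation 3 (CCW):
*.
**
.*
After rotation 4 (CW):
.**
**.
After rotation 5 (CCW):
*.
**
.*

Answer: *.
**
.*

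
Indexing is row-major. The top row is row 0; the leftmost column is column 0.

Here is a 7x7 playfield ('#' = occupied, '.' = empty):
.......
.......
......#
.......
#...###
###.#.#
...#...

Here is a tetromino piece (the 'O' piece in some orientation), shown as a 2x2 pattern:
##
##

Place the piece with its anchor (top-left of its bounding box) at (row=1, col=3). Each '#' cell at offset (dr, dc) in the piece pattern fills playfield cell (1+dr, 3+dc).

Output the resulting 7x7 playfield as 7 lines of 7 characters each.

Fill (1+0,3+0) = (1,3)
Fill (1+0,3+1) = (1,4)
Fill (1+1,3+0) = (2,3)
Fill (1+1,3+1) = (2,4)

Answer: .......
...##..
...##.#
.......
#...###
###.#.#
...#...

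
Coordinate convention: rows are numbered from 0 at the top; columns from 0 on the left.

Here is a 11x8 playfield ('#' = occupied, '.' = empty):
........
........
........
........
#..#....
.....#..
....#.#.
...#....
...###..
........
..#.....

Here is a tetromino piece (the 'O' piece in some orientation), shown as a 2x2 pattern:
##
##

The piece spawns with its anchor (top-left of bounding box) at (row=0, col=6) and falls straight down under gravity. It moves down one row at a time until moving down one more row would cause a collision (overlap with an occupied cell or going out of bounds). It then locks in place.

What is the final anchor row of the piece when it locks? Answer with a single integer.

Answer: 4

Derivation:
Spawn at (row=0, col=6). Try each row:
  row 0: fits
  row 1: fits
  row 2: fits
  row 3: fits
  row 4: fits
  row 5: blocked -> lock at row 4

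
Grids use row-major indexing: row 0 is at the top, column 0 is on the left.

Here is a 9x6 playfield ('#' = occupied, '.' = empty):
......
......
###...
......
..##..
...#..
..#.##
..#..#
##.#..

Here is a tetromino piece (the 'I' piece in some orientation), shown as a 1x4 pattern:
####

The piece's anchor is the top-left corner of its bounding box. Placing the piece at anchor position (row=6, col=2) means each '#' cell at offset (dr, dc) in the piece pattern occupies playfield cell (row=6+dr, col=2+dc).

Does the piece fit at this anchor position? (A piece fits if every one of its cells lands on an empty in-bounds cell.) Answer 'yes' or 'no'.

Answer: no

Derivation:
Check each piece cell at anchor (6, 2):
  offset (0,0) -> (6,2): occupied ('#') -> FAIL
  offset (0,1) -> (6,3): empty -> OK
  offset (0,2) -> (6,4): occupied ('#') -> FAIL
  offset (0,3) -> (6,5): occupied ('#') -> FAIL
All cells valid: no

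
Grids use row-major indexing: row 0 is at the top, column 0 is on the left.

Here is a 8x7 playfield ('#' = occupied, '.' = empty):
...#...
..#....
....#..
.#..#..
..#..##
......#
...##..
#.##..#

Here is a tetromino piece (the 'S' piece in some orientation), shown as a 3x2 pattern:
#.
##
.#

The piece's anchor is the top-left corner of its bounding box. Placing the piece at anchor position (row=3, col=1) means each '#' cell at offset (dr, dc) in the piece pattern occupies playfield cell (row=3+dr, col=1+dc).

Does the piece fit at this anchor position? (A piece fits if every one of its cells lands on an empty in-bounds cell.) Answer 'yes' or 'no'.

Answer: no

Derivation:
Check each piece cell at anchor (3, 1):
  offset (0,0) -> (3,1): occupied ('#') -> FAIL
  offset (1,0) -> (4,1): empty -> OK
  offset (1,1) -> (4,2): occupied ('#') -> FAIL
  offset (2,1) -> (5,2): empty -> OK
All cells valid: no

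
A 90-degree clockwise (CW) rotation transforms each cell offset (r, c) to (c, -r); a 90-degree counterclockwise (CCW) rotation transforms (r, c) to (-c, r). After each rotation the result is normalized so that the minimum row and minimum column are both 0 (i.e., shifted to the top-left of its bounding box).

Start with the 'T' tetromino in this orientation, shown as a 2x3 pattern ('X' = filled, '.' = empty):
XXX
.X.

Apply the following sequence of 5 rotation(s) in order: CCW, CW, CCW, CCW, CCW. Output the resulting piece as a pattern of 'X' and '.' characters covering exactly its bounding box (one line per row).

Answer: .X
XX
.X

Derivation:
Start:
XXX
.X.
After rotation 1 (CCW):
X.
XX
X.
After rotation 2 (CW):
XXX
.X.
After rotation 3 (CCW):
X.
XX
X.
After rotation 4 (CCW):
.X.
XXX
After rotation 5 (CCW):
.X
XX
.X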